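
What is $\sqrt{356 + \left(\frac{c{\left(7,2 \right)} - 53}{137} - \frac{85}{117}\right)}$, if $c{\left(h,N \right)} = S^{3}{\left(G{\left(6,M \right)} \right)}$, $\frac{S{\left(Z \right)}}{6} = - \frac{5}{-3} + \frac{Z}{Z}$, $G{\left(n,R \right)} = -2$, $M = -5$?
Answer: $\frac{\sqrt{10984691510}}{5343} \approx 19.616$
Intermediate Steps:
$S{\left(Z \right)} = 16$ ($S{\left(Z \right)} = 6 \left(- \frac{5}{-3} + \frac{Z}{Z}\right) = 6 \left(\left(-5\right) \left(- \frac{1}{3}\right) + 1\right) = 6 \left(\frac{5}{3} + 1\right) = 6 \cdot \frac{8}{3} = 16$)
$c{\left(h,N \right)} = 4096$ ($c{\left(h,N \right)} = 16^{3} = 4096$)
$\sqrt{356 + \left(\frac{c{\left(7,2 \right)} - 53}{137} - \frac{85}{117}\right)} = \sqrt{356 - \left(\frac{85}{117} - \frac{4096 - 53}{137}\right)} = \sqrt{356 + \left(4043 \cdot \frac{1}{137} - \frac{85}{117}\right)} = \sqrt{356 + \left(\frac{4043}{137} - \frac{85}{117}\right)} = \sqrt{356 + \frac{461386}{16029}} = \sqrt{\frac{6167710}{16029}} = \frac{\sqrt{10984691510}}{5343}$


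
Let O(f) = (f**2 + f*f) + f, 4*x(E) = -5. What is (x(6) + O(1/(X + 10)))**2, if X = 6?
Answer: 22801/16384 ≈ 1.3917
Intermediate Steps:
x(E) = -5/4 (x(E) = (1/4)*(-5) = -5/4)
O(f) = f + 2*f**2 (O(f) = (f**2 + f**2) + f = 2*f**2 + f = f + 2*f**2)
(x(6) + O(1/(X + 10)))**2 = (-5/4 + (1 + 2/(6 + 10))/(6 + 10))**2 = (-5/4 + (1 + 2/16)/16)**2 = (-5/4 + (1 + 2*(1/16))/16)**2 = (-5/4 + (1 + 1/8)/16)**2 = (-5/4 + (1/16)*(9/8))**2 = (-5/4 + 9/128)**2 = (-151/128)**2 = 22801/16384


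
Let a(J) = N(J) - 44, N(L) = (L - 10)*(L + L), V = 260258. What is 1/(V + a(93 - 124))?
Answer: 1/262756 ≈ 3.8058e-6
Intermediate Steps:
N(L) = 2*L*(-10 + L) (N(L) = (-10 + L)*(2*L) = 2*L*(-10 + L))
a(J) = -44 + 2*J*(-10 + J) (a(J) = 2*J*(-10 + J) - 44 = -44 + 2*J*(-10 + J))
1/(V + a(93 - 124)) = 1/(260258 + (-44 + 2*(93 - 124)*(-10 + (93 - 124)))) = 1/(260258 + (-44 + 2*(-31)*(-10 - 31))) = 1/(260258 + (-44 + 2*(-31)*(-41))) = 1/(260258 + (-44 + 2542)) = 1/(260258 + 2498) = 1/262756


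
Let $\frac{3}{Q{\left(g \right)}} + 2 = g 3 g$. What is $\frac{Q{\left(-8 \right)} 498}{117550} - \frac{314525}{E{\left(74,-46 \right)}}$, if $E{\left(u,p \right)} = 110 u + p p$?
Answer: $- \frac{1756185822509}{57265658000} \approx -30.667$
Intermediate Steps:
$E{\left(u,p \right)} = p^{2} + 110 u$ ($E{\left(u,p \right)} = 110 u + p^{2} = p^{2} + 110 u$)
$Q{\left(g \right)} = \frac{3}{-2 + 3 g^{2}}$ ($Q{\left(g \right)} = \frac{3}{-2 + g 3 g} = \frac{3}{-2 + 3 g^{2}}$)
$\frac{Q{\left(-8 \right)} 498}{117550} - \frac{314525}{E{\left(74,-46 \right)}} = \frac{\frac{3}{-2 + 3 \left(-8\right)^{2}} \cdot 498}{117550} - \frac{314525}{\left(-46\right)^{2} + 110 \cdot 74} = \frac{3}{-2 + 3 \cdot 64} \cdot 498 \cdot \frac{1}{117550} - \frac{314525}{2116 + 8140} = \frac{3}{-2 + 192} \cdot 498 \cdot \frac{1}{117550} - \frac{314525}{10256} = \frac{3}{190} \cdot 498 \cdot \frac{1}{117550} - \frac{314525}{10256} = \frac{747}{95} \cdot \frac{1}{117550} - \frac{314525}{10256} = \frac{747}{11167250} - \frac{314525}{10256} = - \frac{1756185822509}{57265658000}$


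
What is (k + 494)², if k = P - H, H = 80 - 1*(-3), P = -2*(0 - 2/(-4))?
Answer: 168100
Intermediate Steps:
P = -1 (P = -2*(0 - 2*(-¼)) = -2*(0 + ½) = -2*½ = -1)
H = 83 (H = 80 + 3 = 83)
k = -84 (k = -1 - 1*83 = -1 - 83 = -84)
(k + 494)² = (-84 + 494)² = 410² = 168100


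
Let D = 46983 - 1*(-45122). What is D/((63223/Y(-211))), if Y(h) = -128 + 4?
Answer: -11421020/63223 ≈ -180.65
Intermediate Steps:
Y(h) = -124
D = 92105 (D = 46983 + 45122 = 92105)
D/((63223/Y(-211))) = 92105/((63223/(-124))) = 92105/((63223*(-1/124))) = 92105/(-63223/124) = 92105*(-124/63223) = -11421020/63223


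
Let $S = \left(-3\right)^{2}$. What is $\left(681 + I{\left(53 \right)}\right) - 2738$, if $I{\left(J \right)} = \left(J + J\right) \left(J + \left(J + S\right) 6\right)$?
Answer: $42993$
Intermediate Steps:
$S = 9$
$I{\left(J \right)} = 2 J \left(54 + 7 J\right)$ ($I{\left(J \right)} = \left(J + J\right) \left(J + \left(J + 9\right) 6\right) = 2 J \left(J + \left(9 + J\right) 6\right) = 2 J \left(J + \left(54 + 6 J\right)\right) = 2 J \left(54 + 7 J\right)$)
$\left(681 + I{\left(53 \right)}\right) - 2738 = \left(681 + 2 \cdot 53 \left(54 + 7 \cdot 53\right)\right) - 2738 = \left(681 + 2 \cdot 53 \left(54 + 371\right)\right) - 2738 = \left(681 + 2 \cdot 53 \cdot 425\right) - 2738 = \left(681 + 45050\right) - 2738 = 45731 - 2738 = 42993$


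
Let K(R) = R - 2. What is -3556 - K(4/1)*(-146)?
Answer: -3264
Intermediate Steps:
K(R) = -2 + R
-3556 - K(4/1)*(-146) = -3556 - (-2 + 4/1)*(-146) = -3556 - (-2 + 4*1)*(-146) = -3556 - (-2 + 4)*(-146) = -3556 - 1*2*(-146) = -3556 - 2*(-146) = -3556 + 292 = -3264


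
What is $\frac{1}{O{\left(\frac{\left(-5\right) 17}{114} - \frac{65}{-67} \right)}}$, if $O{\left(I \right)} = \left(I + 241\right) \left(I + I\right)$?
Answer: $\frac{29169522}{3159841195} \approx 0.0092313$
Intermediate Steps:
$O{\left(I \right)} = 2 I \left(241 + I\right)$ ($O{\left(I \right)} = \left(241 + I\right) 2 I = 2 I \left(241 + I\right)$)
$\frac{1}{O{\left(\frac{\left(-5\right) 17}{114} - \frac{65}{-67} \right)}} = \frac{1}{2 \left(\frac{\left(-5\right) 17}{114} - \frac{65}{-67}\right) \left(241 + \left(\frac{\left(-5\right) 17}{114} - \frac{65}{-67}\right)\right)} = \frac{1}{2 \left(\left(-85\right) \frac{1}{114} - - \frac{65}{67}\right) \left(241 - - \frac{1715}{7638}\right)} = \frac{1}{2 \left(- \frac{85}{114} + \frac{65}{67}\right) \left(241 + \left(- \frac{85}{114} + \frac{65}{67}\right)\right)} = \frac{1}{2 \cdot \frac{1715}{7638} \left(241 + \frac{1715}{7638}\right)} = \frac{1}{2 \cdot \frac{1715}{7638} \cdot \frac{1842473}{7638}} = \frac{1}{\frac{3159841195}{29169522}} = \frac{29169522}{3159841195}$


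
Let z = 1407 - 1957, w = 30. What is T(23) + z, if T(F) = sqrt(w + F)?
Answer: -550 + sqrt(53) ≈ -542.72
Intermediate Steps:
T(F) = sqrt(30 + F)
z = -550
T(23) + z = sqrt(30 + 23) - 550 = sqrt(53) - 550 = -550 + sqrt(53)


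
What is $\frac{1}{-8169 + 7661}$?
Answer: $- \frac{1}{508} \approx -0.0019685$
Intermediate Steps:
$\frac{1}{-8169 + 7661} = \frac{1}{-508} = - \frac{1}{508}$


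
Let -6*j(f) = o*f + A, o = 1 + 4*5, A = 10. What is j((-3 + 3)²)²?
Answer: 25/9 ≈ 2.7778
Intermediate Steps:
o = 21 (o = 1 + 20 = 21)
j(f) = -5/3 - 7*f/2 (j(f) = -(21*f + 10)/6 = -(10 + 21*f)/6 = -5/3 - 7*f/2)
j((-3 + 3)²)² = (-5/3 - 7*(-3 + 3)²/2)² = (-5/3 - 7/2*0²)² = (-5/3 - 7/2*0)² = (-5/3 + 0)² = (-5/3)² = 25/9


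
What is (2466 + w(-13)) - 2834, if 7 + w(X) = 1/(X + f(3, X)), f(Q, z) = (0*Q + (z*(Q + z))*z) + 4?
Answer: -637126/1699 ≈ -375.00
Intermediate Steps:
f(Q, z) = 4 + z**2*(Q + z) (f(Q, z) = (0 + z**2*(Q + z)) + 4 = z**2*(Q + z) + 4 = 4 + z**2*(Q + z))
w(X) = -7 + 1/(4 + X + X**3 + 3*X**2) (w(X) = -7 + 1/(X + (4 + X**3 + 3*X**2)) = -7 + 1/(4 + X + X**3 + 3*X**2))
(2466 + w(-13)) - 2834 = (2466 + (-27 - 21*(-13)**2 - 7*(-13) - 7*(-13)**3)/(4 - 13 + (-13)**3 + 3*(-13)**2)) - 2834 = (2466 + (-27 - 21*169 + 91 - 7*(-2197))/(4 - 13 - 2197 + 3*169)) - 2834 = (2466 + (-27 - 3549 + 91 + 15379)/(4 - 13 - 2197 + 507)) - 2834 = (2466 + 11894/(-1699)) - 2834 = (2466 - 1/1699*11894) - 2834 = (2466 - 11894/1699) - 2834 = 4177840/1699 - 2834 = -637126/1699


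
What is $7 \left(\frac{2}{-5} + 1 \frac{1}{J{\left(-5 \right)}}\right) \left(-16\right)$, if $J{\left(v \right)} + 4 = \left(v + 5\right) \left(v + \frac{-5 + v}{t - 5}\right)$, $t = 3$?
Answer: $\frac{364}{5} \approx 72.8$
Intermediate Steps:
$J{\left(v \right)} = -4 + \left(5 + v\right) \left(\frac{5}{2} + \frac{v}{2}\right)$ ($J{\left(v \right)} = -4 + \left(v + 5\right) \left(v + \frac{-5 + v}{3 - 5}\right) = -4 + \left(5 + v\right) \left(v + \frac{-5 + v}{-2}\right) = -4 + \left(5 + v\right) \left(v + \left(-5 + v\right) \left(- \frac{1}{2}\right)\right) = -4 + \left(5 + v\right) \left(v - \left(- \frac{5}{2} + \frac{v}{2}\right)\right) = -4 + \left(5 + v\right) \left(\frac{5}{2} + \frac{v}{2}\right)$)
$7 \left(\frac{2}{-5} + 1 \frac{1}{J{\left(-5 \right)}}\right) \left(-16\right) = 7 \left(\frac{2}{-5} + 1 \frac{1}{\frac{17}{2} + \frac{\left(-5\right)^{2}}{2} + 5 \left(-5\right)}\right) \left(-16\right) = 7 \left(2 \left(- \frac{1}{5}\right) + 1 \frac{1}{\frac{17}{2} + \frac{1}{2} \cdot 25 - 25}\right) \left(-16\right) = 7 \left(- \frac{2}{5} + 1 \frac{1}{\frac{17}{2} + \frac{25}{2} - 25}\right) \left(-16\right) = 7 \left(- \frac{2}{5} + 1 \frac{1}{-4}\right) \left(-16\right) = 7 \left(- \frac{2}{5} + 1 \left(- \frac{1}{4}\right)\right) \left(-16\right) = 7 \left(- \frac{2}{5} - \frac{1}{4}\right) \left(-16\right) = 7 \left(- \frac{13}{20}\right) \left(-16\right) = \left(- \frac{91}{20}\right) \left(-16\right) = \frac{364}{5}$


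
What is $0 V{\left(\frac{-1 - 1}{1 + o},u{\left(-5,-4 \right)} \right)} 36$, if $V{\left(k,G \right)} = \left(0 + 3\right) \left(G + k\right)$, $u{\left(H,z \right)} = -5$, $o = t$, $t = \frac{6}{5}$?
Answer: $0$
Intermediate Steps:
$t = \frac{6}{5}$ ($t = 6 \cdot \frac{1}{5} = \frac{6}{5} \approx 1.2$)
$o = \frac{6}{5} \approx 1.2$
$V{\left(k,G \right)} = 3 G + 3 k$ ($V{\left(k,G \right)} = 3 \left(G + k\right) = 3 G + 3 k$)
$0 V{\left(\frac{-1 - 1}{1 + o},u{\left(-5,-4 \right)} \right)} 36 = 0 \left(3 \left(-5\right) + 3 \frac{-1 - 1}{1 + \frac{6}{5}}\right) 36 = 0 \left(-15 + 3 \left(- \frac{2}{\frac{11}{5}}\right)\right) 36 = 0 \left(-15 + 3 \left(\left(-2\right) \frac{5}{11}\right)\right) 36 = 0 \left(-15 + 3 \left(- \frac{10}{11}\right)\right) 36 = 0 \left(-15 - \frac{30}{11}\right) 36 = 0 \left(- \frac{195}{11}\right) 36 = 0 \cdot 36 = 0$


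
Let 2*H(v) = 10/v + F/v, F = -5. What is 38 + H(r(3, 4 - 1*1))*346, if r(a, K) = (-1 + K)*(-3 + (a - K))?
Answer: -637/6 ≈ -106.17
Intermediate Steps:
r(a, K) = (-1 + K)*(-3 + a - K)
H(v) = 5/(2*v) (H(v) = (10/v - 5/v)/2 = (5/v)/2 = 5/(2*v))
38 + H(r(3, 4 - 1*1))*346 = 38 + (5/(2*(3 - 1*3 - (4 - 1*1)² - 2*(4 - 1*1) + (4 - 1*1)*3)))*346 = 38 + (5/(2*(3 - 3 - (4 - 1)² - 2*(4 - 1) + (4 - 1)*3)))*346 = 38 + (5/(2*(3 - 3 - 1*3² - 2*3 + 3*3)))*346 = 38 + (5/(2*(3 - 3 - 1*9 - 6 + 9)))*346 = 38 + (5/(2*(3 - 3 - 9 - 6 + 9)))*346 = 38 + ((5/2)/(-6))*346 = 38 + ((5/2)*(-⅙))*346 = 38 - 5/12*346 = 38 - 865/6 = -637/6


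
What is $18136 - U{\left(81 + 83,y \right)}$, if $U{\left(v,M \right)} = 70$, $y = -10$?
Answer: $18066$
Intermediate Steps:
$18136 - U{\left(81 + 83,y \right)} = 18136 - 70 = 18066$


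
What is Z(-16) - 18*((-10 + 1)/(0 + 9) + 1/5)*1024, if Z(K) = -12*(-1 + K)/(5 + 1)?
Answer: 73898/5 ≈ 14780.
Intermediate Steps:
Z(K) = 2 - 2*K (Z(K) = -12*(-1 + K)/6 = -12*(-⅙ + K/6) = 2 - 2*K)
Z(-16) - 18*((-10 + 1)/(0 + 9) + 1/5)*1024 = (2 - 2*(-16)) - 18*((-10 + 1)/(0 + 9) + 1/5)*1024 = (2 + 32) - 18*(-9/9 + ⅕)*1024 = 34 - 18*(-9*⅑ + ⅕)*1024 = 34 - 18*(-1 + ⅕)*1024 = 34 - 18*(-⅘)*1024 = 34 + (72/5)*1024 = 34 + 73728/5 = 73898/5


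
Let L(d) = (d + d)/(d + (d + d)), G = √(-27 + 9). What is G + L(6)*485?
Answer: 970/3 + 3*I*√2 ≈ 323.33 + 4.2426*I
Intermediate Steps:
G = 3*I*√2 (G = √(-18) = 3*I*√2 ≈ 4.2426*I)
L(d) = ⅔ (L(d) = (2*d)/(d + 2*d) = (2*d)/((3*d)) = (2*d)*(1/(3*d)) = ⅔)
G + L(6)*485 = 3*I*√2 + (⅔)*485 = 3*I*√2 + 970/3 = 970/3 + 3*I*√2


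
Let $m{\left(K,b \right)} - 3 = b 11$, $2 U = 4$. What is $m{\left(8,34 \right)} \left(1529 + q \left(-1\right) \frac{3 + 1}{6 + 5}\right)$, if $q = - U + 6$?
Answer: $\frac{6334731}{11} \approx 5.7589 \cdot 10^{5}$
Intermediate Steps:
$U = 2$ ($U = \frac{1}{2} \cdot 4 = 2$)
$q = 4$ ($q = \left(-1\right) 2 + 6 = -2 + 6 = 4$)
$m{\left(K,b \right)} = 3 + 11 b$ ($m{\left(K,b \right)} = 3 + b 11 = 3 + 11 b$)
$m{\left(8,34 \right)} \left(1529 + q \left(-1\right) \frac{3 + 1}{6 + 5}\right) = \left(3 + 11 \cdot 34\right) \left(1529 + 4 \left(-1\right) \frac{3 + 1}{6 + 5}\right) = \left(3 + 374\right) \left(1529 - 4 \cdot \frac{4}{11}\right) = 377 \left(1529 - 4 \cdot 4 \cdot \frac{1}{11}\right) = 377 \left(1529 - \frac{16}{11}\right) = 377 \cdot \frac{16803}{11} = \frac{6334731}{11}$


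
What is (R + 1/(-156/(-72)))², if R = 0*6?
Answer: 36/169 ≈ 0.21302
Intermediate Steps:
R = 0
(R + 1/(-156/(-72)))² = (0 + 1/(-156/(-72)))² = (0 + 1/(-156*(-1/72)))² = (0 + 1/(13/6))² = (0 + 6/13)² = (6/13)² = 36/169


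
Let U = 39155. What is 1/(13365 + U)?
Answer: 1/52520 ≈ 1.9040e-5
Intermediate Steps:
1/(13365 + U) = 1/(13365 + 39155) = 1/52520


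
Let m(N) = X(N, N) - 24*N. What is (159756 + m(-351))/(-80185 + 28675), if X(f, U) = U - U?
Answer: -5606/1717 ≈ -3.2650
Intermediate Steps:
X(f, U) = 0
m(N) = -24*N (m(N) = 0 - 24*N = -24*N)
(159756 + m(-351))/(-80185 + 28675) = (159756 - 24*(-351))/(-80185 + 28675) = (159756 + 8424)/(-51510) = 168180*(-1/51510) = -5606/1717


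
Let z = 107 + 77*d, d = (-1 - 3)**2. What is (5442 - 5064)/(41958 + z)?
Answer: 378/43297 ≈ 0.0087304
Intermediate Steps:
d = 16 (d = (-4)**2 = 16)
z = 1339 (z = 107 + 77*16 = 107 + 1232 = 1339)
(5442 - 5064)/(41958 + z) = (5442 - 5064)/(41958 + 1339) = 378/43297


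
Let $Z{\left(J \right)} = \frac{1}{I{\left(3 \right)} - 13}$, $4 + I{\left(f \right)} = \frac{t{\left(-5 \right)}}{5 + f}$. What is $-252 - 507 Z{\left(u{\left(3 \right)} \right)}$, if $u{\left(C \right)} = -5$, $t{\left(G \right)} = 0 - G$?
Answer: $- \frac{28956}{131} \approx -221.04$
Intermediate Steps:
$t{\left(G \right)} = - G$
$I{\left(f \right)} = -4 + \frac{5}{5 + f}$ ($I{\left(f \right)} = -4 + \frac{\left(-1\right) \left(-5\right)}{5 + f} = -4 + \frac{5}{5 + f}$)
$Z{\left(J \right)} = - \frac{8}{131}$ ($Z{\left(J \right)} = \frac{1}{\frac{-15 - 12}{5 + 3} - 13} = \frac{1}{\frac{-15 - 12}{8} - 13} = \frac{1}{\frac{1}{8} \left(-27\right) - 13} = \frac{1}{- \frac{27}{8} - 13} = \frac{1}{- \frac{131}{8}} = - \frac{8}{131}$)
$-252 - 507 Z{\left(u{\left(3 \right)} \right)} = -252 - - \frac{4056}{131} = -252 + \frac{4056}{131} = - \frac{28956}{131}$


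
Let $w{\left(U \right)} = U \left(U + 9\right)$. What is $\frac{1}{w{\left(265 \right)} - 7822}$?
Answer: $\frac{1}{64788} \approx 1.5435 \cdot 10^{-5}$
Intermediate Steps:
$w{\left(U \right)} = U \left(9 + U\right)$
$\frac{1}{w{\left(265 \right)} - 7822} = \frac{1}{265 \left(9 + 265\right) - 7822} = \frac{1}{265 \cdot 274 - 7822} = \frac{1}{72610 - 7822} = \frac{1}{64788}$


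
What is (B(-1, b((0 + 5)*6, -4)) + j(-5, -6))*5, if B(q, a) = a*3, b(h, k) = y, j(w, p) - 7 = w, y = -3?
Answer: -35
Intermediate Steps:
j(w, p) = 7 + w
b(h, k) = -3
B(q, a) = 3*a
(B(-1, b((0 + 5)*6, -4)) + j(-5, -6))*5 = (3*(-3) + (7 - 5))*5 = (-9 + 2)*5 = -7*5 = -35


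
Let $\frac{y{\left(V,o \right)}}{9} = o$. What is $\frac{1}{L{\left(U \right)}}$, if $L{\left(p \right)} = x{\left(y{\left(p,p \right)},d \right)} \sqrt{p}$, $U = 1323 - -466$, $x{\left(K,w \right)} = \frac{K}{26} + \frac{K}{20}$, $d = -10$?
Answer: $\frac{260 \sqrt{1789}}{662507847} \approx 1.6599 \cdot 10^{-5}$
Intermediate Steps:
$y{\left(V,o \right)} = 9 o$
$x{\left(K,w \right)} = \frac{23 K}{260}$ ($x{\left(K,w \right)} = K \frac{1}{26} + K \frac{1}{20} = \frac{K}{26} + \frac{K}{20} = \frac{23 K}{260}$)
$U = 1789$ ($U = 1323 + 466 = 1789$)
$L{\left(p \right)} = \frac{207 p^{\frac{3}{2}}}{260}$ ($L{\left(p \right)} = \frac{23 \cdot 9 p}{260} \sqrt{p} = \frac{207 p}{260} \sqrt{p} = \frac{207 p^{\frac{3}{2}}}{260}$)
$\frac{1}{L{\left(U \right)}} = \frac{1}{\frac{207}{260} \cdot 1789^{\frac{3}{2}}} = \frac{1}{\frac{207}{260} \cdot 1789 \sqrt{1789}} = \frac{1}{\frac{370323}{260} \sqrt{1789}} = \frac{260 \sqrt{1789}}{662507847}$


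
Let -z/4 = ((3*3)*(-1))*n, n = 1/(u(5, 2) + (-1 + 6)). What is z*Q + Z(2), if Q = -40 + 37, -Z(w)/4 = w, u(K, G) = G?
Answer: -164/7 ≈ -23.429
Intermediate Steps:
Z(w) = -4*w
n = 1/7 (n = 1/(2 + (-1 + 6)) = 1/(2 + 5) = 1/7 ≈ 0.14286)
z = 36/7 (z = -4*(3*3)*(-1)/7 = -4*9*(-1)/7 = -(-36)/7 = -4*(-9/7) = 36/7 ≈ 5.1429)
Q = -3
z*Q + Z(2) = (36/7)*(-3) - 4*2 = -108/7 - 8 = -164/7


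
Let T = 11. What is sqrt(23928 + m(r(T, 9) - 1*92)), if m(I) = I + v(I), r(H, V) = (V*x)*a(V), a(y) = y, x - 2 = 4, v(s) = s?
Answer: 2*sqrt(6179) ≈ 157.21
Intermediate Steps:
x = 6 (x = 2 + 4 = 6)
r(H, V) = 6*V**2 (r(H, V) = (V*6)*V = (6*V)*V = 6*V**2)
m(I) = 2*I (m(I) = I + I = 2*I)
sqrt(23928 + m(r(T, 9) - 1*92)) = sqrt(23928 + 2*(6*9**2 - 1*92)) = sqrt(23928 + 2*(6*81 - 92)) = sqrt(23928 + 2*(486 - 92)) = sqrt(23928 + 2*394) = sqrt(23928 + 788) = sqrt(24716) = 2*sqrt(6179)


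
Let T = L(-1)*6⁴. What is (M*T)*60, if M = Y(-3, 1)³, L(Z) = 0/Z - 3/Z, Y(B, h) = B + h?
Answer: -1866240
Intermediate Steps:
L(Z) = -3/Z (L(Z) = 0 - 3/Z = -3/Z)
T = 3888 (T = -3/(-1)*6⁴ = -3*(-1)*1296 = 3*1296 = 3888)
M = -8 (M = (-3 + 1)³ = (-2)³ = -8)
(M*T)*60 = -8*3888*60 = -31104*60 = -1866240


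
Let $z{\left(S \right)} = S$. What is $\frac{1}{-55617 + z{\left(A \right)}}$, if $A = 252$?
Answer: $- \frac{1}{55365} \approx -1.8062 \cdot 10^{-5}$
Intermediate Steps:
$\frac{1}{-55617 + z{\left(A \right)}} = \frac{1}{-55617 + 252} = \frac{1}{-55365} = - \frac{1}{55365}$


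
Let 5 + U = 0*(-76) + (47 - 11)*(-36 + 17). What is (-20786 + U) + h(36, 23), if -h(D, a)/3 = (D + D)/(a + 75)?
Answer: -1052383/49 ≈ -21477.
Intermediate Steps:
h(D, a) = -6*D/(75 + a) (h(D, a) = -3*(D + D)/(a + 75) = -3*2*D/(75 + a) = -6*D/(75 + a))
U = -689 (U = -5 + (0*(-76) + (47 - 11)*(-36 + 17)) = -5 + (0 + 36*(-19)) = -5 + (0 - 684) = -5 - 684 = -689)
(-20786 + U) + h(36, 23) = (-20786 - 689) - 6*36/(75 + 23) = -21475 - 6*36/98 = -21475 - 6*36*1/98 = -21475 - 108/49 = -1052383/49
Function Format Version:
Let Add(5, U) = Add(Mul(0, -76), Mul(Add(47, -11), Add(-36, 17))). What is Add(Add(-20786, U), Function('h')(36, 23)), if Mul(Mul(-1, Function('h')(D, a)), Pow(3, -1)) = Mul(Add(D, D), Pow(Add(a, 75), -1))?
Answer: Rational(-1052383, 49) ≈ -21477.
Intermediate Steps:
Function('h')(D, a) = Mul(-6, D, Pow(Add(75, a), -1)) (Function('h')(D, a) = Mul(-3, Mul(Add(D, D), Pow(Add(a, 75), -1))) = Mul(-3, Mul(Mul(2, D), Pow(Add(75, a), -1))) = Mul(-3, Mul(2, D, Pow(Add(75, a), -1))) = Mul(-6, D, Pow(Add(75, a), -1)))
U = -689 (U = Add(-5, Add(Mul(0, -76), Mul(Add(47, -11), Add(-36, 17)))) = Add(-5, Add(0, Mul(36, -19))) = Add(-5, Add(0, -684)) = Add(-5, -684) = -689)
Add(Add(-20786, U), Function('h')(36, 23)) = Add(Add(-20786, -689), Mul(-6, 36, Pow(Add(75, 23), -1))) = Add(-21475, Mul(-6, 36, Pow(98, -1))) = Add(-21475, Mul(-6, 36, Rational(1, 98))) = Add(-21475, Rational(-108, 49)) = Rational(-1052383, 49)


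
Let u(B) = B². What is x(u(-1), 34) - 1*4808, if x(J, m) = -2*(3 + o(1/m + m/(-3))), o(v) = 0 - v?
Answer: -246667/51 ≈ -4836.6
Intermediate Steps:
o(v) = -v
x(J, m) = -6 + 2/m - 2*m/3 (x(J, m) = -2*(3 - (1/m + m/(-3))) = -2*(3 - (1/m + m*(-⅓))) = -2*(3 - (1/m - m/3)) = -2*(3 + (-1/m + m/3)) = -2*(3 - 1/m + m/3) = -6 + 2/m - 2*m/3)
x(u(-1), 34) - 1*4808 = (-6 + 2/34 - ⅔*34) - 1*4808 = (-6 + 2*(1/34) - 68/3) - 4808 = (-6 + 1/17 - 68/3) - 4808 = -1459/51 - 4808 = -246667/51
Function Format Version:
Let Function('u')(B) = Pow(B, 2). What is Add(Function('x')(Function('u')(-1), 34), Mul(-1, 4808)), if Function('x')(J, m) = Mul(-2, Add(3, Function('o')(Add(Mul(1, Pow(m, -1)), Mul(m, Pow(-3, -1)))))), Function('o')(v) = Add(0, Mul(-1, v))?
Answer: Rational(-246667, 51) ≈ -4836.6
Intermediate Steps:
Function('o')(v) = Mul(-1, v)
Function('x')(J, m) = Add(-6, Mul(2, Pow(m, -1)), Mul(Rational(-2, 3), m)) (Function('x')(J, m) = Mul(-2, Add(3, Mul(-1, Add(Mul(1, Pow(m, -1)), Mul(m, Pow(-3, -1)))))) = Mul(-2, Add(3, Mul(-1, Add(Pow(m, -1), Mul(m, Rational(-1, 3)))))) = Mul(-2, Add(3, Mul(-1, Add(Pow(m, -1), Mul(Rational(-1, 3), m))))) = Mul(-2, Add(3, Add(Mul(-1, Pow(m, -1)), Mul(Rational(1, 3), m)))) = Mul(-2, Add(3, Mul(-1, Pow(m, -1)), Mul(Rational(1, 3), m))) = Add(-6, Mul(2, Pow(m, -1)), Mul(Rational(-2, 3), m)))
Add(Function('x')(Function('u')(-1), 34), Mul(-1, 4808)) = Add(Add(-6, Mul(2, Pow(34, -1)), Mul(Rational(-2, 3), 34)), Mul(-1, 4808)) = Add(Add(-6, Mul(2, Rational(1, 34)), Rational(-68, 3)), -4808) = Add(Add(-6, Rational(1, 17), Rational(-68, 3)), -4808) = Add(Rational(-1459, 51), -4808) = Rational(-246667, 51)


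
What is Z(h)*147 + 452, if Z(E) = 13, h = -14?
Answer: 2363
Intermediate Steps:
Z(h)*147 + 452 = 13*147 + 452 = 1911 + 452 = 2363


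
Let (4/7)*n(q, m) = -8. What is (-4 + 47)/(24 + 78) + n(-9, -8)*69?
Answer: -98489/102 ≈ -965.58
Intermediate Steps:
n(q, m) = -14 (n(q, m) = (7/4)*(-8) = -14)
(-4 + 47)/(24 + 78) + n(-9, -8)*69 = (-4 + 47)/(24 + 78) - 14*69 = 43/102 - 966 = -98489/102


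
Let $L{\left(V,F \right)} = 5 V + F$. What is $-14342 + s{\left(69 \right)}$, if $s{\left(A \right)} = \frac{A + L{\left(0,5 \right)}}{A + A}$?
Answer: $- \frac{989561}{69} \approx -14341.0$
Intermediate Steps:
$L{\left(V,F \right)} = F + 5 V$
$s{\left(A \right)} = \frac{5 + A}{2 A}$ ($s{\left(A \right)} = \frac{A + \left(5 + 5 \cdot 0\right)}{A + A} = \frac{A + \left(5 + 0\right)}{2 A} = \left(A + 5\right) \frac{1}{2 A} = \left(5 + A\right) \frac{1}{2 A} = \frac{5 + A}{2 A}$)
$-14342 + s{\left(69 \right)} = -14342 + \frac{5 + 69}{2 \cdot 69} = -14342 + \frac{1}{2} \cdot \frac{1}{69} \cdot 74 = -14342 + \frac{37}{69} = - \frac{989561}{69}$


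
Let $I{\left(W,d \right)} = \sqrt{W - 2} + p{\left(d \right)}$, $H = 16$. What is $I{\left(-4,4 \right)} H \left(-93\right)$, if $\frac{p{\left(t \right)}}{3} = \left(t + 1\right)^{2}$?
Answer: $-111600 - 1488 i \sqrt{6} \approx -1.116 \cdot 10^{5} - 3644.8 i$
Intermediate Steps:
$p{\left(t \right)} = 3 \left(1 + t\right)^{2}$ ($p{\left(t \right)} = 3 \left(t + 1\right)^{2} = 3 \left(1 + t\right)^{2}$)
$I{\left(W,d \right)} = \sqrt{-2 + W} + 3 \left(1 + d\right)^{2}$ ($I{\left(W,d \right)} = \sqrt{W - 2} + 3 \left(1 + d\right)^{2} = \sqrt{-2 + W} + 3 \left(1 + d\right)^{2}$)
$I{\left(-4,4 \right)} H \left(-93\right) = \left(\sqrt{-2 - 4} + 3 \left(1 + 4\right)^{2}\right) 16 \left(-93\right) = \left(\sqrt{-6} + 3 \cdot 5^{2}\right) 16 \left(-93\right) = \left(i \sqrt{6} + 3 \cdot 25\right) 16 \left(-93\right) = \left(i \sqrt{6} + 75\right) 16 \left(-93\right) = \left(75 + i \sqrt{6}\right) 16 \left(-93\right) = \left(1200 + 16 i \sqrt{6}\right) \left(-93\right) = -111600 - 1488 i \sqrt{6}$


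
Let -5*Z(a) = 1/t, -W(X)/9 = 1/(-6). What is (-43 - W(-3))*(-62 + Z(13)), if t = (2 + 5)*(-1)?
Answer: 193041/70 ≈ 2757.7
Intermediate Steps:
W(X) = 3/2 (W(X) = -9/(-6) = -9*(-1/6) = 3/2)
t = -7 (t = 7*(-1) = -7)
Z(a) = 1/35 (Z(a) = -1/5/(-7) = -1/5*(-1/7) = 1/35)
(-43 - W(-3))*(-62 + Z(13)) = (-43 - 1*3/2)*(-62 + 1/35) = (-43 - 3/2)*(-2169/35) = -89/2*(-2169/35) = 193041/70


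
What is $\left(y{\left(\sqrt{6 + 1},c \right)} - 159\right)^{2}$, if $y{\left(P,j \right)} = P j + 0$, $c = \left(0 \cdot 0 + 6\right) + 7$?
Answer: $26464 - 4134 \sqrt{7} \approx 15526.0$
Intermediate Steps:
$c = 13$ ($c = \left(0 + 6\right) + 7 = 6 + 7 = 13$)
$y{\left(P,j \right)} = P j$
$\left(y{\left(\sqrt{6 + 1},c \right)} - 159\right)^{2} = \left(\sqrt{6 + 1} \cdot 13 - 159\right)^{2} = \left(\sqrt{7} \cdot 13 - 159\right)^{2} = \left(13 \sqrt{7} - 159\right)^{2} = \left(-159 + 13 \sqrt{7}\right)^{2}$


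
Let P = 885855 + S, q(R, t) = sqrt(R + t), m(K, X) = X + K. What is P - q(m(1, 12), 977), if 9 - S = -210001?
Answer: 1095865 - 3*sqrt(110) ≈ 1.0958e+6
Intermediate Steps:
m(K, X) = K + X
S = 210010 (S = 9 - 1*(-210001) = 9 + 210001 = 210010)
P = 1095865 (P = 885855 + 210010 = 1095865)
P - q(m(1, 12), 977) = 1095865 - sqrt((1 + 12) + 977) = 1095865 - sqrt(13 + 977) = 1095865 - sqrt(990) = 1095865 - 3*sqrt(110)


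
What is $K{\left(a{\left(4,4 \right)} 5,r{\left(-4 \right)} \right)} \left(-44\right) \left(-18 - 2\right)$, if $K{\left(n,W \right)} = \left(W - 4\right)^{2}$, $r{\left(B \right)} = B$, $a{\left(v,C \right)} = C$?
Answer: $56320$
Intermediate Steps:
$K{\left(n,W \right)} = \left(-4 + W\right)^{2}$
$K{\left(a{\left(4,4 \right)} 5,r{\left(-4 \right)} \right)} \left(-44\right) \left(-18 - 2\right) = \left(-4 - 4\right)^{2} \left(-44\right) \left(-18 - 2\right) = \left(-8\right)^{2} \left(-44\right) \left(-18 - 2\right) = 64 \left(-44\right) \left(-20\right) = \left(-2816\right) \left(-20\right) = 56320$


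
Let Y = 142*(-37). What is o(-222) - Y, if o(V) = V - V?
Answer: 5254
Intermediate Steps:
o(V) = 0
Y = -5254
o(-222) - Y = 0 - 1*(-5254) = 0 + 5254 = 5254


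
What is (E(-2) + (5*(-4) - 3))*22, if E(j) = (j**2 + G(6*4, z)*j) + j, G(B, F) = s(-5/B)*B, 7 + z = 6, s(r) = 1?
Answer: -1518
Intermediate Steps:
z = -1 (z = -7 + 6 = -1)
G(B, F) = B (G(B, F) = 1*B = B)
E(j) = j**2 + 25*j (E(j) = (j**2 + (6*4)*j) + j = (j**2 + 24*j) + j = j**2 + 25*j)
(E(-2) + (5*(-4) - 3))*22 = (-2*(25 - 2) + (5*(-4) - 3))*22 = (-2*23 + (-20 - 3))*22 = (-46 - 23)*22 = -69*22 = -1518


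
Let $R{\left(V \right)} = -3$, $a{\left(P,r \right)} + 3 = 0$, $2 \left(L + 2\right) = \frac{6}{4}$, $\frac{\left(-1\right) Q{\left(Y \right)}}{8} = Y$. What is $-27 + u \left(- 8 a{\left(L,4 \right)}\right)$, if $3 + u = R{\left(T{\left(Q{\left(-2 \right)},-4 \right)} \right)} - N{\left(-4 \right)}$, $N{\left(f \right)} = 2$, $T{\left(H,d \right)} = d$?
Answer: $-219$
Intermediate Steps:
$Q{\left(Y \right)} = - 8 Y$
$L = - \frac{5}{4}$ ($L = -2 + \frac{6 \cdot \frac{1}{4}}{2} = -2 + \frac{1}{2} \cdot \frac{3}{2} = -2 + \frac{3}{4} = - \frac{5}{4} \approx -1.25$)
$a{\left(P,r \right)} = -3$ ($a{\left(P,r \right)} = -3 + 0 = -3$)
$u = -8$ ($u = -3 - 5 = -8$)
$-27 + u \left(- 8 a{\left(L,4 \right)}\right) = -27 - 8 \left(\left(-8\right) \left(-3\right)\right) = -27 - 192 = -219$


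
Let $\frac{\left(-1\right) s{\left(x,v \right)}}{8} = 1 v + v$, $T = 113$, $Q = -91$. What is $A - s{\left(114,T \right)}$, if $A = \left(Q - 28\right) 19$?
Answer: $-453$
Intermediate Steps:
$s{\left(x,v \right)} = - 16 v$ ($s{\left(x,v \right)} = - 8 \left(1 v + v\right) = - 8 \left(v + v\right) = - 8 \cdot 2 v = - 16 v$)
$A = -2261$ ($A = \left(-91 - 28\right) 19 = \left(-119\right) 19 = -2261$)
$A - s{\left(114,T \right)} = -2261 - \left(-16\right) 113 = -2261 - -1808 = -2261 + 1808 = -453$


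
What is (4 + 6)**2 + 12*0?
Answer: 100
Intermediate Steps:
(4 + 6)**2 + 12*0 = 10**2 + 0 = 100 + 0 = 100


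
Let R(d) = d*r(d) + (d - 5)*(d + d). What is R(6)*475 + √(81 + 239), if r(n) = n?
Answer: 22800 + 8*√5 ≈ 22818.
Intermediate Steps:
R(d) = d² + 2*d*(-5 + d) (R(d) = d*d + (d - 5)*(d + d) = d² + (-5 + d)*(2*d) = d² + 2*d*(-5 + d))
R(6)*475 + √(81 + 239) = (6*(-10 + 3*6))*475 + √(81 + 239) = (6*(-10 + 18))*475 + √320 = (6*8)*475 + 8*√5 = 48*475 + 8*√5 = 22800 + 8*√5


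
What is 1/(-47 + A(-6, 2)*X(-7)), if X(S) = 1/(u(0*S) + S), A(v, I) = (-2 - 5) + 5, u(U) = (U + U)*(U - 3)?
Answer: -7/327 ≈ -0.021407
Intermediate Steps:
u(U) = 2*U*(-3 + U) (u(U) = (2*U)*(-3 + U) = 2*U*(-3 + U))
A(v, I) = -2 (A(v, I) = -7 + 5 = -2)
X(S) = 1/S (X(S) = 1/(2*(0*S)*(-3 + 0*S) + S) = 1/(2*0*(-3 + 0) + S) = 1/(2*0*(-3) + S) = 1/(0 + S) = 1/S)
1/(-47 + A(-6, 2)*X(-7)) = 1/(-47 - 2/(-7)) = 1/(-47 - 2*(-1/7)) = 1/(-47 + 2/7) = 1/(-327/7) = -7/327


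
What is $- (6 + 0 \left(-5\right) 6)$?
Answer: $-6$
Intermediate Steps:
$- (6 + 0 \left(-5\right) 6) = - (6 + 0 \cdot 6) = - (6 + 0) = \left(-1\right) 6 = -6$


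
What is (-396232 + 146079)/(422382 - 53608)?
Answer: -250153/368774 ≈ -0.67834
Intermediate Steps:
(-396232 + 146079)/(422382 - 53608) = -250153/368774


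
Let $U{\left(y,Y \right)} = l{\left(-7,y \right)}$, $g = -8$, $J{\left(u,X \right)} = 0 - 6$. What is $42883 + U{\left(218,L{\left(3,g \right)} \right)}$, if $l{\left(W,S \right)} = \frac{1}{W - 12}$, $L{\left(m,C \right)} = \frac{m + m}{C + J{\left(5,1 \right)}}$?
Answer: $\frac{814776}{19} \approx 42883.0$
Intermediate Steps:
$J{\left(u,X \right)} = -6$ ($J{\left(u,X \right)} = 0 - 6 = -6$)
$L{\left(m,C \right)} = \frac{2 m}{-6 + C}$ ($L{\left(m,C \right)} = \frac{m + m}{C - 6} = \frac{2 m}{-6 + C}$)
$l{\left(W,S \right)} = \frac{1}{-12 + W}$
$U{\left(y,Y \right)} = - \frac{1}{19}$ ($U{\left(y,Y \right)} = \frac{1}{-12 - 7} = \frac{1}{-19} = - \frac{1}{19}$)
$42883 + U{\left(218,L{\left(3,g \right)} \right)} = 42883 - \frac{1}{19} = \frac{814776}{19}$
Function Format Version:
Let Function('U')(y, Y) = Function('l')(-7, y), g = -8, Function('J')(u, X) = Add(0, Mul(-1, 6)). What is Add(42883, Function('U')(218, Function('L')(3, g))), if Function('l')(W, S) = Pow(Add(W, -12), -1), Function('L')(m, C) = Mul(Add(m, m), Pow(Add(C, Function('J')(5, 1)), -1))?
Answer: Rational(814776, 19) ≈ 42883.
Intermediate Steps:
Function('J')(u, X) = -6 (Function('J')(u, X) = Add(0, -6) = -6)
Function('L')(m, C) = Mul(2, m, Pow(Add(-6, C), -1)) (Function('L')(m, C) = Mul(Add(m, m), Pow(Add(C, -6), -1)) = Mul(Mul(2, m), Pow(Add(-6, C), -1)) = Mul(2, m, Pow(Add(-6, C), -1)))
Function('l')(W, S) = Pow(Add(-12, W), -1)
Function('U')(y, Y) = Rational(-1, 19) (Function('U')(y, Y) = Pow(Add(-12, -7), -1) = Pow(-19, -1) = Rational(-1, 19))
Add(42883, Function('U')(218, Function('L')(3, g))) = Add(42883, Rational(-1, 19)) = Rational(814776, 19)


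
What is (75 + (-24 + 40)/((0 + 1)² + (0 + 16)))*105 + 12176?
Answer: 342547/17 ≈ 20150.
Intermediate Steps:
(75 + (-24 + 40)/((0 + 1)² + (0 + 16)))*105 + 12176 = (75 + 16/(1² + 16))*105 + 12176 = (75 + 16/(1 + 16))*105 + 12176 = (75 + 16/17)*105 + 12176 = (1291/17)*105 + 12176 = 135555/17 + 12176 = 342547/17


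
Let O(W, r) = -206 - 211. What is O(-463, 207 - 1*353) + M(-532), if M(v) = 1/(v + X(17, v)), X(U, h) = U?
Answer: -214756/515 ≈ -417.00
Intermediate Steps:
O(W, r) = -417
M(v) = 1/(17 + v) (M(v) = 1/(v + 17) = 1/(17 + v))
O(-463, 207 - 1*353) + M(-532) = -417 + 1/(17 - 532) = -417 + 1/(-515) = -417 - 1/515 = -214756/515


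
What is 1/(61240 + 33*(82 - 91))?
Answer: 1/60943 ≈ 1.6409e-5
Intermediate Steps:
1/(61240 + 33*(82 - 91)) = 1/(61240 + 33*(-9)) = 1/(61240 - 297) = 1/60943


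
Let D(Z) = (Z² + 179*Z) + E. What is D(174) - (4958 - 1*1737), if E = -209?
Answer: 57992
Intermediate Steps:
D(Z) = -209 + Z² + 179*Z (D(Z) = (Z² + 179*Z) - 209 = -209 + Z² + 179*Z)
D(174) - (4958 - 1*1737) = (-209 + 174² + 179*174) - (4958 - 1*1737) = (-209 + 30276 + 31146) - (4958 - 1737) = 61213 - 1*3221 = 61213 - 3221 = 57992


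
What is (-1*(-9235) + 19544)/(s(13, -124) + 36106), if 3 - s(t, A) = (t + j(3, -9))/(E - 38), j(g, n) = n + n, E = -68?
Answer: 3050574/3827549 ≈ 0.79700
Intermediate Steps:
j(g, n) = 2*n
s(t, A) = 150/53 + t/106 (s(t, A) = 3 - (t + 2*(-9))/(-68 - 38) = 3 - (t - 18)/(-106) = 3 - (-18 + t)*(-1)/106 = 3 - (9/53 - t/106) = 3 + (-9/53 + t/106) = 150/53 + t/106)
(-1*(-9235) + 19544)/(s(13, -124) + 36106) = (-1*(-9235) + 19544)/((150/53 + (1/106)*13) + 36106) = (9235 + 19544)/((150/53 + 13/106) + 36106) = 28779/(313/106 + 36106) = 28779/(3827549/106) = 28779*(106/3827549) = 3050574/3827549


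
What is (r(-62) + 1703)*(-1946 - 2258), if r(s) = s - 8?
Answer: -6865132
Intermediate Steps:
r(s) = -8 + s
(r(-62) + 1703)*(-1946 - 2258) = ((-8 - 62) + 1703)*(-1946 - 2258) = (-70 + 1703)*(-4204) = 1633*(-4204) = -6865132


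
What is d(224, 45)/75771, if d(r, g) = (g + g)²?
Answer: 900/8419 ≈ 0.10690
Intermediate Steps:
d(r, g) = 4*g² (d(r, g) = (2*g)² = 4*g²)
d(224, 45)/75771 = (4*45²)/75771 = (4*2025)*(1/75771) = 8100*(1/75771) = 900/8419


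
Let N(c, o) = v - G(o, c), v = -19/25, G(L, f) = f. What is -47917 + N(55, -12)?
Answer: -1199319/25 ≈ -47973.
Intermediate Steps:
v = -19/25 (v = -19*1/25 = -19/25 ≈ -0.76000)
N(c, o) = -19/25 - c
-47917 + N(55, -12) = -47917 + (-19/25 - 1*55) = -47917 + (-19/25 - 55) = -47917 - 1394/25 = -1199319/25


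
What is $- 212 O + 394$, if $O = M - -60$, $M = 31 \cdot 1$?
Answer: $-18898$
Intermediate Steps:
$M = 31$
$O = 91$ ($O = 31 - -60 = 31 + 60 = 91$)
$- 212 O + 394 = \left(-212\right) 91 + 394 = -19292 + 394 = -18898$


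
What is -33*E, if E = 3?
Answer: -99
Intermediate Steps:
-33*E = -33*3 = -99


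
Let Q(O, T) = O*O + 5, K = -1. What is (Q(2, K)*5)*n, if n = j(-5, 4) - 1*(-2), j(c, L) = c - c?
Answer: 90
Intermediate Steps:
j(c, L) = 0
Q(O, T) = 5 + O**2 (Q(O, T) = O**2 + 5 = 5 + O**2)
n = 2 (n = 0 - 1*(-2) = 0 + 2 = 2)
(Q(2, K)*5)*n = ((5 + 2**2)*5)*2 = ((5 + 4)*5)*2 = (9*5)*2 = 45*2 = 90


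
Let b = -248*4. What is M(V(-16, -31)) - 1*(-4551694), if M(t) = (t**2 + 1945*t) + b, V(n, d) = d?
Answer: 4491368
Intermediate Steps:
b = -992
M(t) = -992 + t**2 + 1945*t (M(t) = (t**2 + 1945*t) - 992 = -992 + t**2 + 1945*t)
M(V(-16, -31)) - 1*(-4551694) = (-992 + (-31)**2 + 1945*(-31)) - 1*(-4551694) = (-992 + 961 - 60295) + 4551694 = -60326 + 4551694 = 4491368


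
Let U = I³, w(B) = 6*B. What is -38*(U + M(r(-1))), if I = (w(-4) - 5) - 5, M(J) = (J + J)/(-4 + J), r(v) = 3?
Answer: 1493780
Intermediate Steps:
M(J) = 2*J/(-4 + J) (M(J) = (2*J)/(-4 + J) = 2*J/(-4 + J))
I = -34 (I = (6*(-4) - 5) - 5 = (-24 - 5) - 5 = -29 - 5 = -34)
U = -39304 (U = (-34)³ = -39304)
-38*(U + M(r(-1))) = -38*(-39304 + 2*3/(-4 + 3)) = -38*(-39304 + 2*3/(-1)) = -38*(-39304 + 2*3*(-1)) = -38*(-39304 - 6) = -38*(-39310) = 1493780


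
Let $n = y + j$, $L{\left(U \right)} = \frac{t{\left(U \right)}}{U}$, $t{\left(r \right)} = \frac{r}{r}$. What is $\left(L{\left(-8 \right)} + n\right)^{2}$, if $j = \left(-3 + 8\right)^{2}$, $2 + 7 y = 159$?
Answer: $\frac{7017201}{3136} \approx 2237.6$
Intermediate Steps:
$y = \frac{157}{7}$ ($y = - \frac{2}{7} + \frac{1}{7} \cdot 159 = - \frac{2}{7} + \frac{159}{7} = \frac{157}{7} \approx 22.429$)
$j = 25$ ($j = 5^{2} = 25$)
$t{\left(r \right)} = 1$
$L{\left(U \right)} = \frac{1}{U}$ ($L{\left(U \right)} = 1 \frac{1}{U} = \frac{1}{U}$)
$n = \frac{332}{7}$ ($n = \frac{157}{7} + 25 = \frac{332}{7} \approx 47.429$)
$\left(L{\left(-8 \right)} + n\right)^{2} = \left(\frac{1}{-8} + \frac{332}{7}\right)^{2} = \left(- \frac{1}{8} + \frac{332}{7}\right)^{2} = \left(\frac{2649}{56}\right)^{2} = \frac{7017201}{3136}$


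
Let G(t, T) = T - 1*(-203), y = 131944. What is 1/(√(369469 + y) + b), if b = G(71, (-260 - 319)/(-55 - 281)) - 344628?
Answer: -4320445584/1488055735490977 - 12544*√501413/1488055735490977 ≈ -2.9094e-6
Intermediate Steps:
G(t, T) = 203 + T (G(t, T) = T + 203 = 203 + T)
b = -38575407/112 (b = (203 + (-260 - 319)/(-55 - 281)) - 344628 = (203 - 579/(-336)) - 344628 = (203 - 579*(-1/336)) - 344628 = (203 + 193/112) - 344628 = 22929/112 - 344628 = -38575407/112 ≈ -3.4442e+5)
1/(√(369469 + y) + b) = 1/(√(369469 + 131944) - 38575407/112) = 1/(√501413 - 38575407/112) = 1/(-38575407/112 + √501413)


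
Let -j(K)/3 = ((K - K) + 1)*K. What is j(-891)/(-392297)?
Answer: -2673/392297 ≈ -0.0068137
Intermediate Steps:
j(K) = -3*K (j(K) = -3*((K - K) + 1)*K = -3*(0 + 1)*K = -3*K)
j(-891)/(-392297) = -3*(-891)/(-392297) = 2673*(-1/392297) = -2673/392297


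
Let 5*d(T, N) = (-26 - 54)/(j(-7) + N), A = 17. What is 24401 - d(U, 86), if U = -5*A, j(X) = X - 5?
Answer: 902845/37 ≈ 24401.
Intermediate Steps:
j(X) = -5 + X
U = -85 (U = -5*17 = -85)
d(T, N) = -16/(-12 + N) (d(T, N) = ((-26 - 54)/((-5 - 7) + N))/5 = (-80/(-12 + N))/5 = -16/(-12 + N))
24401 - d(U, 86) = 24401 - (-16)/(-12 + 86) = 24401 - (-16)/74 = 24401 - 1*(-8/37) = 24401 + 8/37 = 902845/37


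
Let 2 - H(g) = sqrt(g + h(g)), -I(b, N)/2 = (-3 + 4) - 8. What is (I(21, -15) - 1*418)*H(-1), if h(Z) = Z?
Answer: -808 + 404*I*sqrt(2) ≈ -808.0 + 571.34*I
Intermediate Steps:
I(b, N) = 14 (I(b, N) = -2*((-3 + 4) - 8) = -2*(1 - 8) = -2*(-7) = 14)
H(g) = 2 - sqrt(2)*sqrt(g) (H(g) = 2 - sqrt(g + g) = 2 - sqrt(2*g) = 2 - sqrt(2)*sqrt(g))
(I(21, -15) - 1*418)*H(-1) = (14 - 1*418)*(2 - sqrt(2)*sqrt(-1)) = (14 - 418)*(2 - sqrt(2)*I) = -404*(2 - I*sqrt(2)) = -808 + 404*I*sqrt(2)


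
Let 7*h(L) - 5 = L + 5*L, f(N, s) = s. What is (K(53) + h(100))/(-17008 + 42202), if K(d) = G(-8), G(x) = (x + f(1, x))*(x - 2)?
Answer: 575/58786 ≈ 0.0097812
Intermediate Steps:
h(L) = 5/7 + 6*L/7 (h(L) = 5/7 + (L + 5*L)/7 = 5/7 + (6*L)/7 = 5/7 + 6*L/7)
G(x) = 2*x*(-2 + x) (G(x) = (x + x)*(x - 2) = (2*x)*(-2 + x) = 2*x*(-2 + x))
K(d) = 160 (K(d) = 2*(-8)*(-2 - 8) = 2*(-8)*(-10) = 160)
(K(53) + h(100))/(-17008 + 42202) = (160 + (5/7 + (6/7)*100))/(-17008 + 42202) = (160 + (5/7 + 600/7))/25194 = (160 + 605/7)*(1/25194) = (1725/7)*(1/25194) = 575/58786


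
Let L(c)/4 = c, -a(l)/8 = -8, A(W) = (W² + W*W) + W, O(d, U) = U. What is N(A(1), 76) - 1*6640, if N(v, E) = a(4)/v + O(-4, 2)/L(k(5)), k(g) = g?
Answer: -198557/30 ≈ -6618.6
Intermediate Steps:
A(W) = W + 2*W² (A(W) = (W² + W²) + W = 2*W² + W = W + 2*W²)
a(l) = 64 (a(l) = -8*(-8) = 64)
L(c) = 4*c
N(v, E) = ⅒ + 64/v (N(v, E) = 64/v + 2/((4*5)) = 64/v + 2/20 = 64/v + 2*(1/20) = 64/v + ⅒ = ⅒ + 64/v)
N(A(1), 76) - 1*6640 = (640 + 1*(1 + 2*1))/(10*((1*(1 + 2*1)))) - 1*6640 = (640 + 1*(1 + 2))/(10*((1*(1 + 2)))) - 6640 = (640 + 1*3)/(10*((1*3))) - 6640 = (⅒)*(640 + 3)/3 - 6640 = (⅒)*(⅓)*643 - 6640 = 643/30 - 6640 = -198557/30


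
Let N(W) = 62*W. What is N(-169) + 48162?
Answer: 37684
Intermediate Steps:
N(-169) + 48162 = 62*(-169) + 48162 = -10478 + 48162 = 37684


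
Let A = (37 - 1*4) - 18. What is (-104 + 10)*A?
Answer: -1410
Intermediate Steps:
A = 15 (A = (37 - 4) - 18 = 33 - 18 = 15)
(-104 + 10)*A = (-104 + 10)*15 = -94*15 = -1410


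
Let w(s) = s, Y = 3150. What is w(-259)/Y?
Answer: -37/450 ≈ -0.082222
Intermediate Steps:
w(-259)/Y = -259/3150 = -259*1/3150 = -37/450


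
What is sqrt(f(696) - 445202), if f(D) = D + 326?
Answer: 2*I*sqrt(111045) ≈ 666.47*I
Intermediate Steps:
f(D) = 326 + D
sqrt(f(696) - 445202) = sqrt((326 + 696) - 445202) = sqrt(1022 - 445202) = sqrt(-444180) = 2*I*sqrt(111045)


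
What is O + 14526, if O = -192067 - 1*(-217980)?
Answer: 40439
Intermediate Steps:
O = 25913 (O = -192067 + 217980 = 25913)
O + 14526 = 25913 + 14526 = 40439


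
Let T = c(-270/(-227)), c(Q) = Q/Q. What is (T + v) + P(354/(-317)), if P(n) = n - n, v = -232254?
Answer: -232253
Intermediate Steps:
c(Q) = 1
T = 1
P(n) = 0
(T + v) + P(354/(-317)) = (1 - 232254) + 0 = -232253 + 0 = -232253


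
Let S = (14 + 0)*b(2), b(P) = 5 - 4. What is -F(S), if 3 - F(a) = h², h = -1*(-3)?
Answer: 6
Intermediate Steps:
b(P) = 1
h = 3
S = 14 (S = (14 + 0)*1 = 14*1 = 14)
F(a) = -6 (F(a) = 3 - 1*3² = 3 - 1*9 = 3 - 9 = -6)
-F(S) = -1*(-6) = 6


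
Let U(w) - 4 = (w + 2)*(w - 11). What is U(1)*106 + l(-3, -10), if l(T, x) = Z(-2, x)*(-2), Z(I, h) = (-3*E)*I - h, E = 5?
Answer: -2836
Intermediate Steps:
U(w) = 4 + (-11 + w)*(2 + w) (U(w) = 4 + (w + 2)*(w - 11) = 4 + (2 + w)*(-11 + w) = 4 + (-11 + w)*(2 + w))
Z(I, h) = -h - 15*I (Z(I, h) = (-3*5)*I - h = -15*I - h = -h - 15*I)
l(T, x) = -60 + 2*x (l(T, x) = (-x - 15*(-2))*(-2) = (-x + 30)*(-2) = (30 - x)*(-2) = -60 + 2*x)
U(1)*106 + l(-3, -10) = (-18 + 1² - 9*1)*106 + (-60 + 2*(-10)) = (-18 + 1 - 9)*106 + (-60 - 20) = -26*106 - 80 = -2756 - 80 = -2836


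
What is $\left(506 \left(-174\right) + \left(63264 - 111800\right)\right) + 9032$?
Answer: $-127548$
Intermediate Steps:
$\left(506 \left(-174\right) + \left(63264 - 111800\right)\right) + 9032 = \left(-88044 - 48536\right) + 9032 = -136580 + 9032 = -127548$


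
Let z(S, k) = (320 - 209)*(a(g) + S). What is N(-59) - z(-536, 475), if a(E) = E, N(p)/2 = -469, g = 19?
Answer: 56449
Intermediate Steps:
N(p) = -938 (N(p) = 2*(-469) = -938)
z(S, k) = 2109 + 111*S (z(S, k) = (320 - 209)*(19 + S) = 111*(19 + S) = 2109 + 111*S)
N(-59) - z(-536, 475) = -938 - (2109 + 111*(-536)) = -938 - (2109 - 59496) = -938 - 1*(-57387) = -938 + 57387 = 56449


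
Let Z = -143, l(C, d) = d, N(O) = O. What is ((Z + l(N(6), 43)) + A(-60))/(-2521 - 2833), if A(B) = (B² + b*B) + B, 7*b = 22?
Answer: -11380/18739 ≈ -0.60729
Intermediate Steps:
b = 22/7 (b = (⅐)*22 = 22/7 ≈ 3.1429)
A(B) = B² + 29*B/7 (A(B) = (B² + 22*B/7) + B = B² + 29*B/7)
((Z + l(N(6), 43)) + A(-60))/(-2521 - 2833) = ((-143 + 43) + (⅐)*(-60)*(29 + 7*(-60)))/(-2521 - 2833) = (-100 + (⅐)*(-60)*(29 - 420))/(-5354) = (-100 + (⅐)*(-60)*(-391))*(-1/5354) = (-100 + 23460/7)*(-1/5354) = (22760/7)*(-1/5354) = -11380/18739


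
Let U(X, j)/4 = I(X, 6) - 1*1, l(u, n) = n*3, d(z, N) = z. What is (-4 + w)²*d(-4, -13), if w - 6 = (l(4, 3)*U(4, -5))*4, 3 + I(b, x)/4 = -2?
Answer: -36529936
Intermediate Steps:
I(b, x) = -20 (I(b, x) = -12 + 4*(-2) = -12 - 8 = -20)
l(u, n) = 3*n
U(X, j) = -84 (U(X, j) = 4*(-20 - 1*1) = 4*(-20 - 1) = 4*(-21) = -84)
w = -3018 (w = 6 + ((3*3)*(-84))*4 = 6 + (9*(-84))*4 = 6 - 756*4 = 6 - 3024 = -3018)
(-4 + w)²*d(-4, -13) = (-4 - 3018)²*(-4) = (-3022)²*(-4) = 9132484*(-4) = -36529936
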